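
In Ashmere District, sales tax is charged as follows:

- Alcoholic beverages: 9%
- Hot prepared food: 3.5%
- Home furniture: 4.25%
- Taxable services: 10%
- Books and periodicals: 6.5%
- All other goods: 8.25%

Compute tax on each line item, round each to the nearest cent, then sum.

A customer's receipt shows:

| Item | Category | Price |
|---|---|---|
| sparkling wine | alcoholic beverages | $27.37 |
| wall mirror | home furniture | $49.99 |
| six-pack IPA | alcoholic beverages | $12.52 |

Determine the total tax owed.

Sparkling wine $27.37: alcoholic beverages → 9% → $2.46
Wall mirror $49.99: home furniture → 4.25% → $2.12
Six-pack IPA $12.52: alcoholic beverages → 9% → $1.13
Total tax = $2.46 + $2.12 + $1.13 = $5.71

$5.71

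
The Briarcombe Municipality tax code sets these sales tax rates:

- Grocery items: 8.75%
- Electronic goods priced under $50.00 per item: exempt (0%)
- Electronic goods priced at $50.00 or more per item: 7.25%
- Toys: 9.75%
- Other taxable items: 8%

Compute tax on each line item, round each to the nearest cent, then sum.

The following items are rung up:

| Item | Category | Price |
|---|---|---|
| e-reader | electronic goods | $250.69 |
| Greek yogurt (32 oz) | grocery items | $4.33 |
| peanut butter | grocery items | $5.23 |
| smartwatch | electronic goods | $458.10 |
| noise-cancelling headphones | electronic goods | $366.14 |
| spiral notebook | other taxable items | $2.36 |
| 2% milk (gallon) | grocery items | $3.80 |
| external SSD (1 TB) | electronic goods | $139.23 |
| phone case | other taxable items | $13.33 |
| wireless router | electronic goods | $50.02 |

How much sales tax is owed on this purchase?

E-reader $250.69: electronic goods, $50.00 or more → 7.25% → $18.18
Greek yogurt (32 oz) $4.33: grocery items → 8.75% → $0.38
Peanut butter $5.23: grocery items → 8.75% → $0.46
Smartwatch $458.10: electronic goods, $50.00 or more → 7.25% → $33.21
Noise-cancelling headphones $366.14: electronic goods, $50.00 or more → 7.25% → $26.55
Spiral notebook $2.36: other taxable items → 8% → $0.19
2% milk (gallon) $3.80: grocery items → 8.75% → $0.33
External SSD (1 TB) $139.23: electronic goods, $50.00 or more → 7.25% → $10.09
Phone case $13.33: other taxable items → 8% → $1.07
Wireless router $50.02: electronic goods, $50.00 or more → 7.25% → $3.63
Total tax = $18.18 + $0.38 + $0.46 + $33.21 + $26.55 + $0.19 + $0.33 + $10.09 + $1.07 + $3.63 = $94.09

$94.09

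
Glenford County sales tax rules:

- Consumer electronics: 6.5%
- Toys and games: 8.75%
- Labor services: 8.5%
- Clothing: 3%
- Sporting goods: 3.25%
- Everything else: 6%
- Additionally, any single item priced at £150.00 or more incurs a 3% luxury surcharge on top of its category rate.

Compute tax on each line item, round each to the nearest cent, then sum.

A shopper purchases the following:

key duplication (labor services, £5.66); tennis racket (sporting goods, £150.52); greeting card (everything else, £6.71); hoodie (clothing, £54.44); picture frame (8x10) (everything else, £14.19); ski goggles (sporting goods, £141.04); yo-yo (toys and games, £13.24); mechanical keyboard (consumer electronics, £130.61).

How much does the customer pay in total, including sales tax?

£543.41

Key duplication £5.66: labor services → 8.5% → £0.48
Tennis racket £150.52: sporting goods → 3.25% + 3% surcharge = 6.25% → £9.41
Greeting card £6.71: everything else → 6% → £0.40
Hoodie £54.44: clothing → 3% → £1.63
Picture frame (8x10) £14.19: everything else → 6% → £0.85
Ski goggles £141.04: sporting goods → 3.25% → £4.58
Yo-yo £13.24: toys and games → 8.75% → £1.16
Mechanical keyboard £130.61: consumer electronics → 6.5% → £8.49
Subtotal = £516.41; tax = £27.00; total due = £543.41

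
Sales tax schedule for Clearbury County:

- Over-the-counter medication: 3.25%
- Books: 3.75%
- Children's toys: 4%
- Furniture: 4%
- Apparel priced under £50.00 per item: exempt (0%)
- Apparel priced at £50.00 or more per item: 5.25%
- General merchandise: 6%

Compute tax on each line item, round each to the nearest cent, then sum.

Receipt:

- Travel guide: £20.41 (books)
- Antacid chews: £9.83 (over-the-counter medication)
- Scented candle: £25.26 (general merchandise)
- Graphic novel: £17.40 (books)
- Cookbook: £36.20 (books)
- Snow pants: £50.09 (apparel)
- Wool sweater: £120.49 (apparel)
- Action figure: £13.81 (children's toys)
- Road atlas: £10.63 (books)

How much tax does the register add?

£14.53

Travel guide £20.41: books → 3.75% → £0.77
Antacid chews £9.83: over-the-counter medication → 3.25% → £0.32
Scented candle £25.26: general merchandise → 6% → £1.52
Graphic novel £17.40: books → 3.75% → £0.65
Cookbook £36.20: books → 3.75% → £1.36
Snow pants £50.09: apparel, £50.00 or more → 5.25% → £2.63
Wool sweater £120.49: apparel, £50.00 or more → 5.25% → £6.33
Action figure £13.81: children's toys → 4% → £0.55
Road atlas £10.63: books → 3.75% → £0.40
Total tax = £0.77 + £0.32 + £1.52 + £0.65 + £1.36 + £2.63 + £6.33 + £0.55 + £0.40 = £14.53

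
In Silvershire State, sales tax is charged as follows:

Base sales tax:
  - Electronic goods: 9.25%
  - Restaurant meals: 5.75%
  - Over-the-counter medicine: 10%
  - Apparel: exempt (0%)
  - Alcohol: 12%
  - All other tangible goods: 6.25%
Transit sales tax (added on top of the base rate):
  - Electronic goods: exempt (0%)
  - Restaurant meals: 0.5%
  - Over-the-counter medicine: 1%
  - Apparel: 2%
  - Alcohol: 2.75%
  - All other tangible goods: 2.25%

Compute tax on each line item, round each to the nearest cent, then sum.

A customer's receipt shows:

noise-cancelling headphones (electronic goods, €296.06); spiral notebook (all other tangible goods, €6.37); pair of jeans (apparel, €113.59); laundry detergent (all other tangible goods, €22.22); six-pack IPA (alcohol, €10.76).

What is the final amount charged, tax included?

Noise-cancelling headphones €296.06: electronic goods → 9.25% + 0% transit = 9.25% → €27.39
Spiral notebook €6.37: all other tangible goods → 6.25% + 2.25% transit = 8.5% → €0.54
Pair of jeans €113.59: apparel → 0% + 2% transit = 2% → €2.27
Laundry detergent €22.22: all other tangible goods → 6.25% + 2.25% transit = 8.5% → €1.89
Six-pack IPA €10.76: alcohol → 12% + 2.75% transit = 14.75% → €1.59
Subtotal = €449.00; tax = €33.68; total due = €482.68

€482.68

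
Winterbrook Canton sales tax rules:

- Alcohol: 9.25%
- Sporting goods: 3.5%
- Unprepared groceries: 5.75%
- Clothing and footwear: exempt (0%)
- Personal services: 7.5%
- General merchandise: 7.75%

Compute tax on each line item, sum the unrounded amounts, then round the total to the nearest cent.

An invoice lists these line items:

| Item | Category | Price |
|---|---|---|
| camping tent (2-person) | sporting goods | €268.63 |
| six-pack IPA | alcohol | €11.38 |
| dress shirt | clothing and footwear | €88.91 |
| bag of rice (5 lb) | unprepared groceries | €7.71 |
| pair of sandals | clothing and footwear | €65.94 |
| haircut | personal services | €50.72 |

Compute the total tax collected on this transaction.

€14.70

Camping tent (2-person) €268.63: sporting goods → 3.5% → €9.40205
Six-pack IPA €11.38: alcohol → 9.25% → €1.05265
Dress shirt €88.91: clothing and footwear → 0% → €0.00
Bag of rice (5 lb) €7.71: unprepared groceries → 5.75% → €0.443325
Pair of sandals €65.94: clothing and footwear → 0% → €0.00
Haircut €50.72: personal services → 7.5% → €3.804
Unrounded tax sum = €14.702025 → €14.70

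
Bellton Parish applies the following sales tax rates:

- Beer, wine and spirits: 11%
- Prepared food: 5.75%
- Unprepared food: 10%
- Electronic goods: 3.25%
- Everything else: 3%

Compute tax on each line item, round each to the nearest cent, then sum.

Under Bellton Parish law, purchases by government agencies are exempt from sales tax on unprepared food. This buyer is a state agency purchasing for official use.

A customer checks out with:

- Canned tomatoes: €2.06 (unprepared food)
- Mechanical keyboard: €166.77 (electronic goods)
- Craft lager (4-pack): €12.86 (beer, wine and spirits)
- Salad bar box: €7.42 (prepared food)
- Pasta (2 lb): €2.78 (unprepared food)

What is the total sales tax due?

€7.26

Canned tomatoes €2.06: unprepared food, buyer-exempt → 0% → €0.00
Mechanical keyboard €166.77: electronic goods → 3.25% → €5.42
Craft lager (4-pack) €12.86: beer, wine and spirits → 11% → €1.41
Salad bar box €7.42: prepared food → 5.75% → €0.43
Pasta (2 lb) €2.78: unprepared food, buyer-exempt → 0% → €0.00
Total tax = €5.42 + €1.41 + €0.43 = €7.26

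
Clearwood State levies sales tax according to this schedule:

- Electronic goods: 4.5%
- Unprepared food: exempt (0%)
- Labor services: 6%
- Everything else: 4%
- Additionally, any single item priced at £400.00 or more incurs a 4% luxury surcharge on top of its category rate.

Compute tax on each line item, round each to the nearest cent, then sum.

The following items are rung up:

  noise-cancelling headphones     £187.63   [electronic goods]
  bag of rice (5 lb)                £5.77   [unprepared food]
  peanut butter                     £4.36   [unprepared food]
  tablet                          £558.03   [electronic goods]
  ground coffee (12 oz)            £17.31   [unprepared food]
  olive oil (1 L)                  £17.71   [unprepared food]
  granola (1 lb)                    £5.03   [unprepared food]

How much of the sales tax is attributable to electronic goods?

Noise-cancelling headphones £187.63: electronic goods → 4.5% → £8.44
Tablet £558.03: electronic goods → 4.5% + 4% surcharge = 8.5% → £47.43
Tax on electronic goods = £8.44 + £47.43 = £55.87

£55.87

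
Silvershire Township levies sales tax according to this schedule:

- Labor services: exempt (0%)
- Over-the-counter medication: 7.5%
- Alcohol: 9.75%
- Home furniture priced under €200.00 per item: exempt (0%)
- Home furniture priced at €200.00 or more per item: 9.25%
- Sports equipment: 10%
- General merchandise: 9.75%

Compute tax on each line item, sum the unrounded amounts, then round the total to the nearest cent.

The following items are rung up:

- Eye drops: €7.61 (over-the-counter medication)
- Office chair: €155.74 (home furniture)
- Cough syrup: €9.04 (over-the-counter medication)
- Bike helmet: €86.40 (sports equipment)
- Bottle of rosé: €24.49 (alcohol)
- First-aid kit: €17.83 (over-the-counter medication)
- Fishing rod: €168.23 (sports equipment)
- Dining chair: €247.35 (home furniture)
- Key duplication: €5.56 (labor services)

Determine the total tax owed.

€53.32

Eye drops €7.61: over-the-counter medication → 7.5% → €0.57075
Office chair €155.74: home furniture, under €200.00 → 0% → €0.00
Cough syrup €9.04: over-the-counter medication → 7.5% → €0.678
Bike helmet €86.40: sports equipment → 10% → €8.64
Bottle of rosé €24.49: alcohol → 9.75% → €2.387775
First-aid kit €17.83: over-the-counter medication → 7.5% → €1.33725
Fishing rod €168.23: sports equipment → 10% → €16.823
Dining chair €247.35: home furniture, €200.00 or more → 9.25% → €22.879875
Key duplication €5.56: labor services → 0% → €0.00
Unrounded tax sum = €53.31665 → €53.32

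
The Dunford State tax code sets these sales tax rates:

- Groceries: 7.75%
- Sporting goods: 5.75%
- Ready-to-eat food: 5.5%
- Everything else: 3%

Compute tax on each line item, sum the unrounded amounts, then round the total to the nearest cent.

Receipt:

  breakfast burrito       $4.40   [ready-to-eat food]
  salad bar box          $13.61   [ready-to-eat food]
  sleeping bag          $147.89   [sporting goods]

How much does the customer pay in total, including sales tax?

$175.39

Breakfast burrito $4.40: ready-to-eat food → 5.5% → $0.242
Salad bar box $13.61: ready-to-eat food → 5.5% → $0.74855
Sleeping bag $147.89: sporting goods → 5.75% → $8.503675
Subtotal = $165.90; unrounded tax = $9.494225 → $9.49; total due = $175.39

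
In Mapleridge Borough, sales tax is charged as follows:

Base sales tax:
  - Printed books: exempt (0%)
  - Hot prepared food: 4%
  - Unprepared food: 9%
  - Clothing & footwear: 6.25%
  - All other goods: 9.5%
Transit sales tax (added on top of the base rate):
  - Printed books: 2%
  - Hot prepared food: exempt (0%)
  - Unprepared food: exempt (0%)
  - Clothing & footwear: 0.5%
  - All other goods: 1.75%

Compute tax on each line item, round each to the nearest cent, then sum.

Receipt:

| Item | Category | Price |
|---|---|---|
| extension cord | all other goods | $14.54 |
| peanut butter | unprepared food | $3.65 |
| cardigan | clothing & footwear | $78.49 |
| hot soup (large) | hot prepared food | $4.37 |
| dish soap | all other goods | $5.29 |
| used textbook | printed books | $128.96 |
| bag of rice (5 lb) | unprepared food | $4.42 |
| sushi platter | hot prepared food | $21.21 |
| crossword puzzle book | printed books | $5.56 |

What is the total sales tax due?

Extension cord $14.54: all other goods → 9.5% + 1.75% transit = 11.25% → $1.64
Peanut butter $3.65: unprepared food → 9% + 0% transit = 9% → $0.33
Cardigan $78.49: clothing & footwear → 6.25% + 0.5% transit = 6.75% → $5.30
Hot soup (large) $4.37: hot prepared food → 4% + 0% transit = 4% → $0.17
Dish soap $5.29: all other goods → 9.5% + 1.75% transit = 11.25% → $0.60
Used textbook $128.96: printed books → 0% + 2% transit = 2% → $2.58
Bag of rice (5 lb) $4.42: unprepared food → 9% + 0% transit = 9% → $0.40
Sushi platter $21.21: hot prepared food → 4% + 0% transit = 4% → $0.85
Crossword puzzle book $5.56: printed books → 0% + 2% transit = 2% → $0.11
Total tax = $1.64 + $0.33 + $5.30 + $0.17 + $0.60 + $2.58 + $0.40 + $0.85 + $0.11 = $11.98

$11.98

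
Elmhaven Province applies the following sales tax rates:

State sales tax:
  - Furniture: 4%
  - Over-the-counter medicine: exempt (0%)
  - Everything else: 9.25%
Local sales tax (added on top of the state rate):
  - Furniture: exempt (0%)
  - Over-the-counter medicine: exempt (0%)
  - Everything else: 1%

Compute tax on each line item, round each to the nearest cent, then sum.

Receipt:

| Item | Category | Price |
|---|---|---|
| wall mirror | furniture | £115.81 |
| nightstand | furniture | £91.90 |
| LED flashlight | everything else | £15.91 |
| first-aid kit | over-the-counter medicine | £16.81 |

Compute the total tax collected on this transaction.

Wall mirror £115.81: furniture → 4% + 0% local = 4% → £4.63
Nightstand £91.90: furniture → 4% + 0% local = 4% → £3.68
LED flashlight £15.91: everything else → 9.25% + 1% local = 10.25% → £1.63
First-aid kit £16.81: over-the-counter medicine → 0% + 0% local = 0% → £0.00
Total tax = £4.63 + £3.68 + £1.63 = £9.94

£9.94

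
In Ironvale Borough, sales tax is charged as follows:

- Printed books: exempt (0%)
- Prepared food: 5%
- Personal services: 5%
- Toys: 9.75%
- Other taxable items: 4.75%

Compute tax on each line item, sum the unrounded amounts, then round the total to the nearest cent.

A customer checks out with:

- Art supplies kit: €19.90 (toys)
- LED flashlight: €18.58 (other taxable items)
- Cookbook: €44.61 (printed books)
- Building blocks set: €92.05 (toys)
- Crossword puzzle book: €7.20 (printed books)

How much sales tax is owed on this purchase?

€11.80

Art supplies kit €19.90: toys → 9.75% → €1.94025
LED flashlight €18.58: other taxable items → 4.75% → €0.88255
Cookbook €44.61: printed books → 0% → €0.00
Building blocks set €92.05: toys → 9.75% → €8.974875
Crossword puzzle book €7.20: printed books → 0% → €0.00
Unrounded tax sum = €11.797675 → €11.80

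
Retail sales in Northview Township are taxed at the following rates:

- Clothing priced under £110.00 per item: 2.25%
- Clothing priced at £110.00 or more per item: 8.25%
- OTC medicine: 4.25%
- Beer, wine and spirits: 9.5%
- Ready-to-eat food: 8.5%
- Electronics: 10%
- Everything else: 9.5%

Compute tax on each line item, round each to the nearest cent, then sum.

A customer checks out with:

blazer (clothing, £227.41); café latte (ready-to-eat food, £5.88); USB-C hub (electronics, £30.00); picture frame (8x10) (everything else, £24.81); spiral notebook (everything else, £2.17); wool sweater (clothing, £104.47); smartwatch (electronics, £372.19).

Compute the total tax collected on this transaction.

£64.40

Blazer £227.41: clothing, £110.00 or more → 8.25% → £18.76
Café latte £5.88: ready-to-eat food → 8.5% → £0.50
USB-C hub £30.00: electronics → 10% → £3.00
Picture frame (8x10) £24.81: everything else → 9.5% → £2.36
Spiral notebook £2.17: everything else → 9.5% → £0.21
Wool sweater £104.47: clothing, under £110.00 → 2.25% → £2.35
Smartwatch £372.19: electronics → 10% → £37.22
Total tax = £18.76 + £0.50 + £3.00 + £2.36 + £0.21 + £2.35 + £37.22 = £64.40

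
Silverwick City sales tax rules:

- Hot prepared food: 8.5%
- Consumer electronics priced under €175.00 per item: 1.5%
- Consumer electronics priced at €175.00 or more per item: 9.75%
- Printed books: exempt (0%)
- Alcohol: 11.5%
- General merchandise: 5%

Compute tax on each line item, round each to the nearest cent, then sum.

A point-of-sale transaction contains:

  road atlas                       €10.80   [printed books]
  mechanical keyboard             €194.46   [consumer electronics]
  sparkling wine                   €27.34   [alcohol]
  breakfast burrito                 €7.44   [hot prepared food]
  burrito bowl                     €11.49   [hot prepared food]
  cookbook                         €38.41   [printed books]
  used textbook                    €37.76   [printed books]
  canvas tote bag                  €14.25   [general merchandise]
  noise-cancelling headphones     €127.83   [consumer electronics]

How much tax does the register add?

Road atlas €10.80: printed books → 0% → €0.00
Mechanical keyboard €194.46: consumer electronics, €175.00 or more → 9.75% → €18.96
Sparkling wine €27.34: alcohol → 11.5% → €3.14
Breakfast burrito €7.44: hot prepared food → 8.5% → €0.63
Burrito bowl €11.49: hot prepared food → 8.5% → €0.98
Cookbook €38.41: printed books → 0% → €0.00
Used textbook €37.76: printed books → 0% → €0.00
Canvas tote bag €14.25: general merchandise → 5% → €0.71
Noise-cancelling headphones €127.83: consumer electronics, under €175.00 → 1.5% → €1.92
Total tax = €18.96 + €3.14 + €0.63 + €0.98 + €0.71 + €1.92 = €26.34

€26.34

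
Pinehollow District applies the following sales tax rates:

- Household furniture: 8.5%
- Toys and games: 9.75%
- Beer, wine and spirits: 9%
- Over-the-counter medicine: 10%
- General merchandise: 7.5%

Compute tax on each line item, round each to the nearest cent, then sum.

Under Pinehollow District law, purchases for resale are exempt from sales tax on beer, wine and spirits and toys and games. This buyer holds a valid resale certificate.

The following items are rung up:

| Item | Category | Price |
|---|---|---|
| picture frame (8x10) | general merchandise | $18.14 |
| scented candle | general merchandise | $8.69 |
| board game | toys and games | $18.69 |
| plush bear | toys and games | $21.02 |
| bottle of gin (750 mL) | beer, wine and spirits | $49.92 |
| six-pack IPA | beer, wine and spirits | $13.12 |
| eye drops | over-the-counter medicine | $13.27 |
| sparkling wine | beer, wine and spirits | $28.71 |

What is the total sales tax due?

Picture frame (8x10) $18.14: general merchandise → 7.5% → $1.36
Scented candle $8.69: general merchandise → 7.5% → $0.65
Board game $18.69: toys and games, buyer-exempt → 0% → $0.00
Plush bear $21.02: toys and games, buyer-exempt → 0% → $0.00
Bottle of gin (750 mL) $49.92: beer, wine and spirits, buyer-exempt → 0% → $0.00
Six-pack IPA $13.12: beer, wine and spirits, buyer-exempt → 0% → $0.00
Eye drops $13.27: over-the-counter medicine → 10% → $1.33
Sparkling wine $28.71: beer, wine and spirits, buyer-exempt → 0% → $0.00
Total tax = $1.36 + $0.65 + $1.33 = $3.34

$3.34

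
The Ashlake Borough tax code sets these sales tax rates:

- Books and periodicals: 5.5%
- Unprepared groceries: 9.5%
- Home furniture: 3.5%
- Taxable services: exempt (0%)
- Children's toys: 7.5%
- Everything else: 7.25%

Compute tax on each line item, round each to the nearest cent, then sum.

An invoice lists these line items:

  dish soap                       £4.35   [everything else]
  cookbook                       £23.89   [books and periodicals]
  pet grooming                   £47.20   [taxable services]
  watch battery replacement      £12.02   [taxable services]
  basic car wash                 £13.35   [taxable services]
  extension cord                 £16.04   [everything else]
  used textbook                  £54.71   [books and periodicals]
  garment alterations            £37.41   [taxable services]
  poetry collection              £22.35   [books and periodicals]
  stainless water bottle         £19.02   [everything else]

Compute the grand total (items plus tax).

Dish soap £4.35: everything else → 7.25% → £0.32
Cookbook £23.89: books and periodicals → 5.5% → £1.31
Pet grooming £47.20: taxable services → 0% → £0.00
Watch battery replacement £12.02: taxable services → 0% → £0.00
Basic car wash £13.35: taxable services → 0% → £0.00
Extension cord £16.04: everything else → 7.25% → £1.16
Used textbook £54.71: books and periodicals → 5.5% → £3.01
Garment alterations £37.41: taxable services → 0% → £0.00
Poetry collection £22.35: books and periodicals → 5.5% → £1.23
Stainless water bottle £19.02: everything else → 7.25% → £1.38
Subtotal = £250.34; tax = £8.41; total due = £258.75

£258.75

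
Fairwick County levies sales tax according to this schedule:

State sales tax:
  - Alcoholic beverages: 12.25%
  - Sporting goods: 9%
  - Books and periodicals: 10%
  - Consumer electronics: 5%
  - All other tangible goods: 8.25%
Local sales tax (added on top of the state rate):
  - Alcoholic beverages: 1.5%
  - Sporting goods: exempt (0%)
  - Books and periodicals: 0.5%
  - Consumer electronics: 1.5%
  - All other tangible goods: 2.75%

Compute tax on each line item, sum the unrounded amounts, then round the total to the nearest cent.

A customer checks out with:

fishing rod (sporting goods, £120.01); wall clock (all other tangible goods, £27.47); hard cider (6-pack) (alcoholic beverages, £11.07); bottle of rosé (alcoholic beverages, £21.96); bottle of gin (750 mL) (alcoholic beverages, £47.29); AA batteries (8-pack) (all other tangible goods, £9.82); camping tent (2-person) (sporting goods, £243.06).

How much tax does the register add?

£47.82

Fishing rod £120.01: sporting goods → 9% + 0% local = 9% → £10.8009
Wall clock £27.47: all other tangible goods → 8.25% + 2.75% local = 11% → £3.0217
Hard cider (6-pack) £11.07: alcoholic beverages → 12.25% + 1.5% local = 13.75% → £1.522125
Bottle of rosé £21.96: alcoholic beverages → 12.25% + 1.5% local = 13.75% → £3.0195
Bottle of gin (750 mL) £47.29: alcoholic beverages → 12.25% + 1.5% local = 13.75% → £6.502375
AA batteries (8-pack) £9.82: all other tangible goods → 8.25% + 2.75% local = 11% → £1.0802
Camping tent (2-person) £243.06: sporting goods → 9% + 0% local = 9% → £21.8754
Unrounded tax sum = £47.8222 → £47.82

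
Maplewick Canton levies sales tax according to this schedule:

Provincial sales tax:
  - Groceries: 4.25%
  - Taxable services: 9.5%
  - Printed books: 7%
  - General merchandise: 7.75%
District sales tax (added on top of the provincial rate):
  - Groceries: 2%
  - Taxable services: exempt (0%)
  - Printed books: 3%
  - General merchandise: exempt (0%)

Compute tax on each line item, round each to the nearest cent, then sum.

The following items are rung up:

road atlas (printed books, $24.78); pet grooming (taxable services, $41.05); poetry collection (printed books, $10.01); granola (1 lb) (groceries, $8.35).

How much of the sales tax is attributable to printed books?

Road atlas $24.78: printed books → 7% + 3% district = 10% → $2.48
Poetry collection $10.01: printed books → 7% + 3% district = 10% → $1.00
Tax on printed books = $2.48 + $1.00 = $3.48

$3.48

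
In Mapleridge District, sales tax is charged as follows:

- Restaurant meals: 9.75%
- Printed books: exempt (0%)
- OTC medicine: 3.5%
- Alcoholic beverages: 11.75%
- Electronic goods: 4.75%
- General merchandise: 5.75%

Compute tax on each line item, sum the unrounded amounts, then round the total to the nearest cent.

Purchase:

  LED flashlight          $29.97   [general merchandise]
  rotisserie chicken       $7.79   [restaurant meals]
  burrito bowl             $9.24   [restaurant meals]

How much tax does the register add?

$3.38

LED flashlight $29.97: general merchandise → 5.75% → $1.723275
Rotisserie chicken $7.79: restaurant meals → 9.75% → $0.759525
Burrito bowl $9.24: restaurant meals → 9.75% → $0.9009
Unrounded tax sum = $3.3837 → $3.38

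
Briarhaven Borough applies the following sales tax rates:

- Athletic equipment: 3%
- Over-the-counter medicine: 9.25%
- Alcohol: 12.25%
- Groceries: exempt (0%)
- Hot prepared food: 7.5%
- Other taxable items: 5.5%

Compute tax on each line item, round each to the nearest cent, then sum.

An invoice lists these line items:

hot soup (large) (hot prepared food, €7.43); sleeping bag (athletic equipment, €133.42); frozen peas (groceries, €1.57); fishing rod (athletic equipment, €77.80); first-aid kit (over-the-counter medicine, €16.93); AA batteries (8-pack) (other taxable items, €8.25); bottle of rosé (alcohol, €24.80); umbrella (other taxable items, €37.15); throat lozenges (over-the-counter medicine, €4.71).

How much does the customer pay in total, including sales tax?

Hot soup (large) €7.43: hot prepared food → 7.5% → €0.56
Sleeping bag €133.42: athletic equipment → 3% → €4.00
Frozen peas €1.57: groceries → 0% → €0.00
Fishing rod €77.80: athletic equipment → 3% → €2.33
First-aid kit €16.93: over-the-counter medicine → 9.25% → €1.57
AA batteries (8-pack) €8.25: other taxable items → 5.5% → €0.45
Bottle of rosé €24.80: alcohol → 12.25% → €3.04
Umbrella €37.15: other taxable items → 5.5% → €2.04
Throat lozenges €4.71: over-the-counter medicine → 9.25% → €0.44
Subtotal = €312.06; tax = €14.43; total due = €326.49

€326.49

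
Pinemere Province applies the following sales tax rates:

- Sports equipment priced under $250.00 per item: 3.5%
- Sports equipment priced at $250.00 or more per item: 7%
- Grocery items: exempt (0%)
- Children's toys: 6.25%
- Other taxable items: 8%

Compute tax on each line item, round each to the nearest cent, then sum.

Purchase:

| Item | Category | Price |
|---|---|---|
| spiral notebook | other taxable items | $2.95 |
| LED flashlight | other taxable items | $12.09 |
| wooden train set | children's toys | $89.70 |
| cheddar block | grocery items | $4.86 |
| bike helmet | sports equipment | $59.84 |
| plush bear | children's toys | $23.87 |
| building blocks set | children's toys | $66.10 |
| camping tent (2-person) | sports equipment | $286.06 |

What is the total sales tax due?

Spiral notebook $2.95: other taxable items → 8% → $0.24
LED flashlight $12.09: other taxable items → 8% → $0.97
Wooden train set $89.70: children's toys → 6.25% → $5.61
Cheddar block $4.86: grocery items → 0% → $0.00
Bike helmet $59.84: sports equipment, under $250.00 → 3.5% → $2.09
Plush bear $23.87: children's toys → 6.25% → $1.49
Building blocks set $66.10: children's toys → 6.25% → $4.13
Camping tent (2-person) $286.06: sports equipment, $250.00 or more → 7% → $20.02
Total tax = $0.24 + $0.97 + $5.61 + $2.09 + $1.49 + $4.13 + $20.02 = $34.55

$34.55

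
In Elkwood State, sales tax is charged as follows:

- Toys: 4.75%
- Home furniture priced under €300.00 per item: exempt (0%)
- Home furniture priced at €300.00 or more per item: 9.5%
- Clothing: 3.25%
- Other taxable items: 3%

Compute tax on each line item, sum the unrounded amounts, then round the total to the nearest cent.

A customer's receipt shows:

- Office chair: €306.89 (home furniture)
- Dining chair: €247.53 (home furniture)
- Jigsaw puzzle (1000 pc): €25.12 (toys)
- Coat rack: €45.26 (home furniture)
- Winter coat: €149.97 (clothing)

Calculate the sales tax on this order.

Office chair €306.89: home furniture, €300.00 or more → 9.5% → €29.15455
Dining chair €247.53: home furniture, under €300.00 → 0% → €0.00
Jigsaw puzzle (1000 pc) €25.12: toys → 4.75% → €1.1932
Coat rack €45.26: home furniture, under €300.00 → 0% → €0.00
Winter coat €149.97: clothing → 3.25% → €4.874025
Unrounded tax sum = €35.221775 → €35.22

€35.22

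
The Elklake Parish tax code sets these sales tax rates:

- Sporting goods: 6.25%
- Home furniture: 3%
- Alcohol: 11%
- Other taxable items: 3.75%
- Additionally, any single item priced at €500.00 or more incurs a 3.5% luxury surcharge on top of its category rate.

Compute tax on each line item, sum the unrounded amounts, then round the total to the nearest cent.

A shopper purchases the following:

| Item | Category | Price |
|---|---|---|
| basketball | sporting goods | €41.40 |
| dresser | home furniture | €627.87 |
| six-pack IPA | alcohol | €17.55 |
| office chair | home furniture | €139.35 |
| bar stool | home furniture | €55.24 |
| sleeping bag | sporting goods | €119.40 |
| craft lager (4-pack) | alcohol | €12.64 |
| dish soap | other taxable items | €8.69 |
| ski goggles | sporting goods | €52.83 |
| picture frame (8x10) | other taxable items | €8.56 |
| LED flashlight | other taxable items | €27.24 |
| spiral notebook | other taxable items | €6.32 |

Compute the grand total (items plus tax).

Basketball €41.40: sporting goods → 6.25% → €2.5875
Dresser €627.87: home furniture → 3% + 3.5% surcharge = 6.5% → €40.81155
Six-pack IPA €17.55: alcohol → 11% → €1.9305
Office chair €139.35: home furniture → 3% → €4.1805
Bar stool €55.24: home furniture → 3% → €1.6572
Sleeping bag €119.40: sporting goods → 6.25% → €7.4625
Craft lager (4-pack) €12.64: alcohol → 11% → €1.3904
Dish soap €8.69: other taxable items → 3.75% → €0.325875
Ski goggles €52.83: sporting goods → 6.25% → €3.301875
Picture frame (8x10) €8.56: other taxable items → 3.75% → €0.321
LED flashlight €27.24: other taxable items → 3.75% → €1.0215
Spiral notebook €6.32: other taxable items → 3.75% → €0.237
Subtotal = €1117.09; unrounded tax = €65.2274 → €65.23; total due = €1182.32

€1182.32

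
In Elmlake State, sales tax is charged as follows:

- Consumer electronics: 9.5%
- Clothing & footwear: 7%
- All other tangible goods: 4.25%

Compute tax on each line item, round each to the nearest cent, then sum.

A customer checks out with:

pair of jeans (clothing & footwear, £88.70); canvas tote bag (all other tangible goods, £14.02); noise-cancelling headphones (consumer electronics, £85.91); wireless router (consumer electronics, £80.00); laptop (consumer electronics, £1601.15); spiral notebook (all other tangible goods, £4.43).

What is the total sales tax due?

£174.87

Pair of jeans £88.70: clothing & footwear → 7% → £6.21
Canvas tote bag £14.02: all other tangible goods → 4.25% → £0.60
Noise-cancelling headphones £85.91: consumer electronics → 9.5% → £8.16
Wireless router £80.00: consumer electronics → 9.5% → £7.60
Laptop £1601.15: consumer electronics → 9.5% → £152.11
Spiral notebook £4.43: all other tangible goods → 4.25% → £0.19
Total tax = £6.21 + £0.60 + £8.16 + £7.60 + £152.11 + £0.19 = £174.87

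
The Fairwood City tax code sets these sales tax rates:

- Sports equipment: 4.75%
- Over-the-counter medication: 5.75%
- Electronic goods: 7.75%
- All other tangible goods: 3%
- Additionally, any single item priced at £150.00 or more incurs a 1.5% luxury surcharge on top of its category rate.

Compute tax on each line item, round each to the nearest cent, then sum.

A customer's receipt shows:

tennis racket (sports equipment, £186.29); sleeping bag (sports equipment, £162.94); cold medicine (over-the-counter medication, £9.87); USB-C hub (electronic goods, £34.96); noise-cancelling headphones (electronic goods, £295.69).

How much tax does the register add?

£52.45

Tennis racket £186.29: sports equipment → 4.75% + 1.5% surcharge = 6.25% → £11.64
Sleeping bag £162.94: sports equipment → 4.75% + 1.5% surcharge = 6.25% → £10.18
Cold medicine £9.87: over-the-counter medication → 5.75% → £0.57
USB-C hub £34.96: electronic goods → 7.75% → £2.71
Noise-cancelling headphones £295.69: electronic goods → 7.75% + 1.5% surcharge = 9.25% → £27.35
Total tax = £11.64 + £10.18 + £0.57 + £2.71 + £27.35 = £52.45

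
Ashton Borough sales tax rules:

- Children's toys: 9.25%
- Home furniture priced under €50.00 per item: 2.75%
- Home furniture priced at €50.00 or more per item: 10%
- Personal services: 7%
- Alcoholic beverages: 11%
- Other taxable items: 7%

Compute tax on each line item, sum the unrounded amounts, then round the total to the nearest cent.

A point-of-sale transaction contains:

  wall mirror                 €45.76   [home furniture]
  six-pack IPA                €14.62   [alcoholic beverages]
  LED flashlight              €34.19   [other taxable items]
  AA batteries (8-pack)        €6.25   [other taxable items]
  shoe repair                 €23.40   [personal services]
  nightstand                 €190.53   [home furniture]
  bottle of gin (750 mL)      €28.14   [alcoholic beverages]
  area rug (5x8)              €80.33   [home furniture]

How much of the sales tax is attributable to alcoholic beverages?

€4.70

Six-pack IPA €14.62: alcoholic beverages → 11% → €1.6082
Bottle of gin (750 mL) €28.14: alcoholic beverages → 11% → €3.0954
Tax on alcoholic beverages: unrounded sum = €4.7036 → €4.70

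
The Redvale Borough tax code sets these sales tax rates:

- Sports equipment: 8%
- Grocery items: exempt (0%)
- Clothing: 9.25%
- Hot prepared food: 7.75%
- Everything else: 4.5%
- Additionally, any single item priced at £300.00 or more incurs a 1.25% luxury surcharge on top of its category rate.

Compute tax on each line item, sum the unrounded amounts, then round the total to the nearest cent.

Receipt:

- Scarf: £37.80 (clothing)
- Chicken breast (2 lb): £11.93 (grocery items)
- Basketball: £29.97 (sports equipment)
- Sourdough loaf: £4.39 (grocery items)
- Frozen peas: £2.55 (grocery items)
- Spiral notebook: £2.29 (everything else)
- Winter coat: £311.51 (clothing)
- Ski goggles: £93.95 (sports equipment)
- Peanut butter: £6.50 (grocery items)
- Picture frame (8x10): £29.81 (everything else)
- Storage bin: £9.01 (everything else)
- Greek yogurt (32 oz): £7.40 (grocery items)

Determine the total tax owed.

Scarf £37.80: clothing → 9.25% → £3.4965
Chicken breast (2 lb) £11.93: grocery items → 0% → £0.00
Basketball £29.97: sports equipment → 8% → £2.3976
Sourdough loaf £4.39: grocery items → 0% → £0.00
Frozen peas £2.55: grocery items → 0% → £0.00
Spiral notebook £2.29: everything else → 4.5% → £0.10305
Winter coat £311.51: clothing → 9.25% + 1.25% surcharge = 10.5% → £32.70855
Ski goggles £93.95: sports equipment → 8% → £7.516
Peanut butter £6.50: grocery items → 0% → £0.00
Picture frame (8x10) £29.81: everything else → 4.5% → £1.34145
Storage bin £9.01: everything else → 4.5% → £0.40545
Greek yogurt (32 oz) £7.40: grocery items → 0% → £0.00
Unrounded tax sum = £47.9686 → £47.97

£47.97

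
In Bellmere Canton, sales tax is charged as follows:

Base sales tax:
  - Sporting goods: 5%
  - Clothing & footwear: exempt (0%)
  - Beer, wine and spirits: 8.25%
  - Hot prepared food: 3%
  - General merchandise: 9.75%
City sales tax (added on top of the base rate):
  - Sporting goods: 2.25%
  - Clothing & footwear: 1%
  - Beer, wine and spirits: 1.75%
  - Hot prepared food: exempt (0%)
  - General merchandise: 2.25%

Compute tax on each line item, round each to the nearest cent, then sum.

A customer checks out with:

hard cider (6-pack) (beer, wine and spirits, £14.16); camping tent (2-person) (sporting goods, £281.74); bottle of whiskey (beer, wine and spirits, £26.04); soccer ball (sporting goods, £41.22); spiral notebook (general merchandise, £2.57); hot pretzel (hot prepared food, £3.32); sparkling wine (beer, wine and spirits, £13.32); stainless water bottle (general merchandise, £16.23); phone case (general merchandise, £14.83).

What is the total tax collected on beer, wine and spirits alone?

£5.35

Hard cider (6-pack) £14.16: beer, wine and spirits → 8.25% + 1.75% city = 10% → £1.42
Bottle of whiskey £26.04: beer, wine and spirits → 8.25% + 1.75% city = 10% → £2.60
Sparkling wine £13.32: beer, wine and spirits → 8.25% + 1.75% city = 10% → £1.33
Tax on beer, wine and spirits = £1.42 + £2.60 + £1.33 = £5.35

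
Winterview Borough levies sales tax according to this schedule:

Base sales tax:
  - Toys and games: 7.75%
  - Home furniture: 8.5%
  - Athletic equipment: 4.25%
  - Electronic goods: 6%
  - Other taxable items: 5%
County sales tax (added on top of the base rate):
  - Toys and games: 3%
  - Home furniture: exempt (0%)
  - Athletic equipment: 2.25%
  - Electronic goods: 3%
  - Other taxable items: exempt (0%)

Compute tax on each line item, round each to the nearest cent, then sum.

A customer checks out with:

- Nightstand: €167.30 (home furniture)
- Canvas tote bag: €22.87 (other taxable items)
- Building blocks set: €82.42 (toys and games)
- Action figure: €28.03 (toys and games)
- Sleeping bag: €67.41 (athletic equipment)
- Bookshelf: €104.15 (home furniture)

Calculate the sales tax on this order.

Nightstand €167.30: home furniture → 8.5% + 0% county = 8.5% → €14.22
Canvas tote bag €22.87: other taxable items → 5% + 0% county = 5% → €1.14
Building blocks set €82.42: toys and games → 7.75% + 3% county = 10.75% → €8.86
Action figure €28.03: toys and games → 7.75% + 3% county = 10.75% → €3.01
Sleeping bag €67.41: athletic equipment → 4.25% + 2.25% county = 6.5% → €4.38
Bookshelf €104.15: home furniture → 8.5% + 0% county = 8.5% → €8.85
Total tax = €14.22 + €1.14 + €8.86 + €3.01 + €4.38 + €8.85 = €40.46

€40.46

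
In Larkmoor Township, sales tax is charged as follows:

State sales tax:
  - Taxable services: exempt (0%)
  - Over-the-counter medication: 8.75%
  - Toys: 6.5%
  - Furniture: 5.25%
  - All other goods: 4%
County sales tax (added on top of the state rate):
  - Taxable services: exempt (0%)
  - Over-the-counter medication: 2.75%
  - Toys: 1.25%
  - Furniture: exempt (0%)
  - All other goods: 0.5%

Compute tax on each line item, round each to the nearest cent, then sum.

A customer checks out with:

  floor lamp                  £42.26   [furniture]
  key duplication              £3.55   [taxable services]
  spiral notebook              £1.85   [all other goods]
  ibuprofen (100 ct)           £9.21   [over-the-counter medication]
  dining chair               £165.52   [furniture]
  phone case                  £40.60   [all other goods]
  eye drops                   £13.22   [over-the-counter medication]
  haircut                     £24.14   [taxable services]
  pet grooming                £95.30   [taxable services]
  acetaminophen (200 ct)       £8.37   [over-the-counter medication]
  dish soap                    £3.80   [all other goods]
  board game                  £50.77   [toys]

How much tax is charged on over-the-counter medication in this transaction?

£3.54

Ibuprofen (100 ct) £9.21: over-the-counter medication → 8.75% + 2.75% county = 11.5% → £1.06
Eye drops £13.22: over-the-counter medication → 8.75% + 2.75% county = 11.5% → £1.52
Acetaminophen (200 ct) £8.37: over-the-counter medication → 8.75% + 2.75% county = 11.5% → £0.96
Tax on over-the-counter medication = £1.06 + £1.52 + £0.96 = £3.54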